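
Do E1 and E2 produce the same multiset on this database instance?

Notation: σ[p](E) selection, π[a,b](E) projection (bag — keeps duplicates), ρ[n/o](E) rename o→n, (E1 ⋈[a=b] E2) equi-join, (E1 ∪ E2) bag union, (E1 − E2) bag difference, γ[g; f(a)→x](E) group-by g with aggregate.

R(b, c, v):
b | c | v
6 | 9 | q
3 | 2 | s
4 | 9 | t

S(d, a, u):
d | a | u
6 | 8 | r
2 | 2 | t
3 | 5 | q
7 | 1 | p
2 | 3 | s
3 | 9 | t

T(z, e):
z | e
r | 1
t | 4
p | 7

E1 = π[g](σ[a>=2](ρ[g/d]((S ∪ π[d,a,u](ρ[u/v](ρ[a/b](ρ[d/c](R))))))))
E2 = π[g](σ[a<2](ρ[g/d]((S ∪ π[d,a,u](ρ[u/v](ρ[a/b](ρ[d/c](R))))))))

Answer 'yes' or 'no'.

E1 per-node cardinality:
  S → 6
  R → 3
  ρ[d/c](R) → 3
  ρ[a/b](ρ[d/c](R)) → 3
  ρ[u/v](ρ[a/b](ρ[d/c](R))) → 3
  π[d,a,u](ρ[u/v](ρ[a/b](ρ[d/c](R)))) → 3
  (S ∪ π[d,a,u](ρ[u/v](ρ[a/b](ρ[d/c](R))))) → 9
  ρ[g/d]((S ∪ π[d,a,u](ρ[u/v](ρ[a/b](ρ[d/c](R)))))) → 9
  σ[a>=2](ρ[g/d]((S ∪ π[d,a,u](ρ[u/v](ρ[a/b](ρ[d/c](R))))))) → 8
  π[g](σ[a>=2](ρ[g/d]((S ∪ π[d,a,u](ρ[u/v](ρ[a/b](ρ[d/c](R)))))))) → 8
E2 per-node cardinality:
  S → 6
  R → 3
  ρ[d/c](R) → 3
  ρ[a/b](ρ[d/c](R)) → 3
  ρ[u/v](ρ[a/b](ρ[d/c](R))) → 3
  π[d,a,u](ρ[u/v](ρ[a/b](ρ[d/c](R)))) → 3
  (S ∪ π[d,a,u](ρ[u/v](ρ[a/b](ρ[d/c](R))))) → 9
  ρ[g/d]((S ∪ π[d,a,u](ρ[u/v](ρ[a/b](ρ[d/c](R)))))) → 9
  σ[a<2](ρ[g/d]((S ∪ π[d,a,u](ρ[u/v](ρ[a/b](ρ[d/c](R))))))) → 1
  π[g](σ[a<2](ρ[g/d]((S ∪ π[d,a,u](ρ[u/v](ρ[a/b](ρ[d/c](R)))))))) → 1

E1 result:
g
2
2
2
3
3
6
9
9
E2 result:
g
7
Witness: (6,) appears 1× in E1 but 0× in E2.

no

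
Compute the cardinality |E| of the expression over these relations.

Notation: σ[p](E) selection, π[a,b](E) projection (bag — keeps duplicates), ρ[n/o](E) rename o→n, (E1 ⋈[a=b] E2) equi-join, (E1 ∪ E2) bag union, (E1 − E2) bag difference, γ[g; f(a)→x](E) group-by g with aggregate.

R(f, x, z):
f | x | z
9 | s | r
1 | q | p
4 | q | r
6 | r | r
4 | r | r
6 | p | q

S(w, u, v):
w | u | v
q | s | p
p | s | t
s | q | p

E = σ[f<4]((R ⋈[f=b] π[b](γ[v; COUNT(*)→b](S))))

Stepwise |·|:
  R → 6
  S → 3
  γ[v; COUNT(*)→b](S) → 2
  π[b](γ[v; COUNT(*)→b](S)) → 2
  (R ⋈[f=b] π[b](γ[v; COUNT(*)→b](S))) → 1
  σ[f<4]((R ⋈[f=b] π[b](γ[v; COUNT(*)→b](S)))) → 1

|E| = 1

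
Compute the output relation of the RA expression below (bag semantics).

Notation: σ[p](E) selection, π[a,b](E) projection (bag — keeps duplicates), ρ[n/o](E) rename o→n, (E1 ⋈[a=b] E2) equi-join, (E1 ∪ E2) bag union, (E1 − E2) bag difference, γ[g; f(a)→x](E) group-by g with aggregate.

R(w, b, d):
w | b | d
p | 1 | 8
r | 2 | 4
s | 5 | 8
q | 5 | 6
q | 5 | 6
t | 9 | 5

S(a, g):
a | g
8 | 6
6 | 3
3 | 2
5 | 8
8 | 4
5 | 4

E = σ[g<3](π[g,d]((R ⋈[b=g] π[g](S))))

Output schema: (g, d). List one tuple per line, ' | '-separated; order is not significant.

Per-node cardinality:
  R → 6
  S → 6
  π[g](S) → 6
  (R ⋈[b=g] π[g](S)) → 1
  π[g,d]((R ⋈[b=g] π[g](S))) → 1
  σ[g<3](π[g,d]((R ⋈[b=g] π[g](S)))) → 1

== RESULT ==
g | d
2 | 4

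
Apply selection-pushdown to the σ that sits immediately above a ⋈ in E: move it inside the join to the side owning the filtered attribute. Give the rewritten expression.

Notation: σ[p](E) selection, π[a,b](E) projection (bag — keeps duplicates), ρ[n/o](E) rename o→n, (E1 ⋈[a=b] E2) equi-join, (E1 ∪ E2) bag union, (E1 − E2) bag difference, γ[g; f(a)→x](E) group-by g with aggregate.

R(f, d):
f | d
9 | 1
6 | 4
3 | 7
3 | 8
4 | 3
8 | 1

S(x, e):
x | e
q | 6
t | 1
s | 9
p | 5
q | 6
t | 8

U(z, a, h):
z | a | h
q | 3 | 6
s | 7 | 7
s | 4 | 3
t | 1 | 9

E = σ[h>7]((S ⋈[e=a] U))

σ filters on h, owned by the right side.
E' = (S ⋈[e=a] σ[h>7](U))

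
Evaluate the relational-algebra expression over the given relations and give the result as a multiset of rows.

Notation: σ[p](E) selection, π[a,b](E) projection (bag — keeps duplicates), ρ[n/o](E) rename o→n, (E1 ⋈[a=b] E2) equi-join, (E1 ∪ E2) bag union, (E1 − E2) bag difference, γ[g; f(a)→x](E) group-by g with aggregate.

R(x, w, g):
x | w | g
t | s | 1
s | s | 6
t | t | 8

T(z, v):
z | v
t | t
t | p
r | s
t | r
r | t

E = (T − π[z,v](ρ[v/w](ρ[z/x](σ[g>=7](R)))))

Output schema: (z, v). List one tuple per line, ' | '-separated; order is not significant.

Subexpression sizes:
  T → 5
  R → 3
  σ[g>=7](R) → 1
  ρ[z/x](σ[g>=7](R)) → 1
  ρ[v/w](ρ[z/x](σ[g>=7](R))) → 1
  π[z,v](ρ[v/w](ρ[z/x](σ[g>=7](R)))) → 1
  (T − π[z,v](ρ[v/w](ρ[z/x](σ[g>=7](R))))) → 4

== RESULT ==
z | v
r | s
r | t
t | p
t | r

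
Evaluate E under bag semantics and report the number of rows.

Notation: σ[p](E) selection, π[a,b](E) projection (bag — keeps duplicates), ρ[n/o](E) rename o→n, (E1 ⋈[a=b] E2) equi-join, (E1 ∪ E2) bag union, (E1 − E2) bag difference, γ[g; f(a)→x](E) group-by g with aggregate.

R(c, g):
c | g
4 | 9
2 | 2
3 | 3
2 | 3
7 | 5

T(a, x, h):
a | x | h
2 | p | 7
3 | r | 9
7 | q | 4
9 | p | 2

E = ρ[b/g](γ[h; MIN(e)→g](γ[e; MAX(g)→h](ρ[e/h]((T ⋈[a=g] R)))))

Row counts bottom-up:
  T → 4
  R → 5
  (T ⋈[a=g] R) → 4
  ρ[e/h]((T ⋈[a=g] R)) → 4
  γ[e; MAX(g)→h](ρ[e/h]((T ⋈[a=g] R))) → 3
  γ[h; MIN(e)→g](γ[e; MAX(g)→h](ρ[e/h]((T ⋈[a=g] R)))) → 3
  ρ[b/g](γ[h; MIN(e)→g](γ[e; MAX(g)→h](ρ[e/h]((T ⋈[a=g] R))))) → 3

|E| = 3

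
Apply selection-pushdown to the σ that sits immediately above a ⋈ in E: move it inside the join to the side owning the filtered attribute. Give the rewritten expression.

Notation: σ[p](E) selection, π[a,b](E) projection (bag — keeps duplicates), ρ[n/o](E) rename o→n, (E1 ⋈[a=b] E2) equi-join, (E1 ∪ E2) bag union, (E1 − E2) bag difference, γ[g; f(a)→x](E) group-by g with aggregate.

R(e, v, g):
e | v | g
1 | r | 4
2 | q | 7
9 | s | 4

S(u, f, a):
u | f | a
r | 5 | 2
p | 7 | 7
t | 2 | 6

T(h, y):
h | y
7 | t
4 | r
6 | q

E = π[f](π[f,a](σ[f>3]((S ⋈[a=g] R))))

σ filters on f, owned by the left side.
E' = π[f](π[f,a]((σ[f>3](S) ⋈[a=g] R)))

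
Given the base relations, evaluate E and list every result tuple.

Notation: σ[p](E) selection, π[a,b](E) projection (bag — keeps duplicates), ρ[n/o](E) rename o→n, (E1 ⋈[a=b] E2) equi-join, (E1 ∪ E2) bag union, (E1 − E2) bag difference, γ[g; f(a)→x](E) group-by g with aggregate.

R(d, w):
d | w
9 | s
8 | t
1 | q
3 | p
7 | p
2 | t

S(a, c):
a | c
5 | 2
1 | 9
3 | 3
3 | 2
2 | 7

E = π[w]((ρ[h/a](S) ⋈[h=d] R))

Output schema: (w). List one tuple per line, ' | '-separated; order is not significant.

Row counts bottom-up:
  S → 5
  ρ[h/a](S) → 5
  R → 6
  (ρ[h/a](S) ⋈[h=d] R) → 4
  π[w]((ρ[h/a](S) ⋈[h=d] R)) → 4

== RESULT ==
w
p
p
q
t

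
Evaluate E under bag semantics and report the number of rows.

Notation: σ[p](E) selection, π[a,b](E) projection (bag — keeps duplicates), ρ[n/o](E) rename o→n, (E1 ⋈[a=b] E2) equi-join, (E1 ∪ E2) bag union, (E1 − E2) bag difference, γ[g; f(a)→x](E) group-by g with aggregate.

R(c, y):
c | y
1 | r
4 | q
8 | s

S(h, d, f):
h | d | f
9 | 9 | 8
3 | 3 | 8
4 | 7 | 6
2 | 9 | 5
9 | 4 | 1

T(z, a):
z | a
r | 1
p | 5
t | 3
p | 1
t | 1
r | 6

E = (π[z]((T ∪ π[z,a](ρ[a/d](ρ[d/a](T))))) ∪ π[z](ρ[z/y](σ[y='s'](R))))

Per-node cardinality:
  T → 6
  T → 6
  ρ[d/a](T) → 6
  ρ[a/d](ρ[d/a](T)) → 6
  π[z,a](ρ[a/d](ρ[d/a](T))) → 6
  (T ∪ π[z,a](ρ[a/d](ρ[d/a](T)))) → 12
  π[z]((T ∪ π[z,a](ρ[a/d](ρ[d/a](T))))) → 12
  R → 3
  σ[y='s'](R) → 1
  ρ[z/y](σ[y='s'](R)) → 1
  π[z](ρ[z/y](σ[y='s'](R))) → 1
  (π[z]((T ∪ π[z,a](ρ[a/d](ρ[d/a](T))))) ∪ π[z](ρ[z/y](σ[y='s'](R)))) → 13

|E| = 13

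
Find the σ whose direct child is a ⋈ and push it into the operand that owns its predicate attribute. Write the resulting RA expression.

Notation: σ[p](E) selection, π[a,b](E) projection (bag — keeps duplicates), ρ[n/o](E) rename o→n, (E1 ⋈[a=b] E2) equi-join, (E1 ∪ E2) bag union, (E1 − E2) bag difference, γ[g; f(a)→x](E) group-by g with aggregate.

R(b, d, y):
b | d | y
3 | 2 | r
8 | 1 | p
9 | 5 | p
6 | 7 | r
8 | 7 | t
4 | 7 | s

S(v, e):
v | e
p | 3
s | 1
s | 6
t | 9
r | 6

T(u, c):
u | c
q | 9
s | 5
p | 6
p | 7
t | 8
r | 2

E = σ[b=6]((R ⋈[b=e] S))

σ filters on b, owned by the left side.
E' = (σ[b=6](R) ⋈[b=e] S)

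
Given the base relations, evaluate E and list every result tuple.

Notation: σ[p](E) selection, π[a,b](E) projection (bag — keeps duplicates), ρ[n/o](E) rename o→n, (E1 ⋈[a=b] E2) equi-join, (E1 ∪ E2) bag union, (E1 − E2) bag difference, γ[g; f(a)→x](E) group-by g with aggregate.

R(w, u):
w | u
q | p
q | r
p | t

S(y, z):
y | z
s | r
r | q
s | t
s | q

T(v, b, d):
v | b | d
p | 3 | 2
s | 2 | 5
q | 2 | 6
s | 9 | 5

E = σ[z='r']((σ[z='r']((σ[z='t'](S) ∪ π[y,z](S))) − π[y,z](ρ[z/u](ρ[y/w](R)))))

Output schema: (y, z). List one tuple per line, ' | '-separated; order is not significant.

Stepwise |·|:
  S → 4
  σ[z='t'](S) → 1
  S → 4
  π[y,z](S) → 4
  (σ[z='t'](S) ∪ π[y,z](S)) → 5
  σ[z='r']((σ[z='t'](S) ∪ π[y,z](S))) → 1
  R → 3
  ρ[y/w](R) → 3
  ρ[z/u](ρ[y/w](R)) → 3
  π[y,z](ρ[z/u](ρ[y/w](R))) → 3
  (σ[z='r']((σ[z='t'](S) ∪ π[y,z](S))) − π[y,z](ρ[z/u](ρ[y/w](R)))) → 1
  σ[z='r']((σ[z='r']((σ[z='t'](S) ∪ π[y,z](S))) − π[y,z](ρ[z/u](ρ[y/w](R))))) → 1

== RESULT ==
y | z
s | r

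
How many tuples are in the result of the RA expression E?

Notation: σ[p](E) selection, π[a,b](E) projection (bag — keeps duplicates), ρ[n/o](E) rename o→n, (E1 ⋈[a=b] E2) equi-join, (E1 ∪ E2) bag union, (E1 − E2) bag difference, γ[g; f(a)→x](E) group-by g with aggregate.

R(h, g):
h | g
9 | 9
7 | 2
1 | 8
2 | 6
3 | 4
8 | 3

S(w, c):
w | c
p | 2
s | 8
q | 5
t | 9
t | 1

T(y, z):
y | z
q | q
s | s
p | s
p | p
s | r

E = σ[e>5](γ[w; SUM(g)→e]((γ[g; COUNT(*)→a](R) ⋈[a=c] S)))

Stepwise |·|:
  R → 6
  γ[g; COUNT(*)→a](R) → 6
  S → 5
  (γ[g; COUNT(*)→a](R) ⋈[a=c] S) → 6
  γ[w; SUM(g)→e]((γ[g; COUNT(*)→a](R) ⋈[a=c] S)) → 1
  σ[e>5](γ[w; SUM(g)→e]((γ[g; COUNT(*)→a](R) ⋈[a=c] S))) → 1

|E| = 1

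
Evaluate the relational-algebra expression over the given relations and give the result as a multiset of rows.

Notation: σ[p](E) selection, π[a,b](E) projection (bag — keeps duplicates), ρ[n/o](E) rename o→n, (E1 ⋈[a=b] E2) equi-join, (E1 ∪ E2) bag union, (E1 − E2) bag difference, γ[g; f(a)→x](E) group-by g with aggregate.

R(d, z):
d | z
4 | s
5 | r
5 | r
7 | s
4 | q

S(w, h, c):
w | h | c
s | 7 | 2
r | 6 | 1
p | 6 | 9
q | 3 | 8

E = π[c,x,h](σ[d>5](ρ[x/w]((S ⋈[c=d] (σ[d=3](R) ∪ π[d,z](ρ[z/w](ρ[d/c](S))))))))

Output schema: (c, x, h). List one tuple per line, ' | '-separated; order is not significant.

Stepwise |·|:
  S → 4
  R → 5
  σ[d=3](R) → 0
  S → 4
  ρ[d/c](S) → 4
  ρ[z/w](ρ[d/c](S)) → 4
  π[d,z](ρ[z/w](ρ[d/c](S))) → 4
  (σ[d=3](R) ∪ π[d,z](ρ[z/w](ρ[d/c](S)))) → 4
  (S ⋈[c=d] (σ[d=3](R) ∪ π[d,z](ρ[z/w](ρ[d/c](S))))) → 4
  ρ[x/w]((S ⋈[c=d] (σ[d=3](R) ∪ π[d,z](ρ[z/w](ρ[d/c](S)))))) → 4
  σ[d>5](ρ[x/w]((S ⋈[c=d] (σ[d=3](R) ∪ π[d,z](ρ[z/w](ρ[d/c](S))))))) → 2
  π[c,x,h](σ[d>5](ρ[x/w]((S ⋈[c=d] (σ[d=3](R) ∪ π[d,z](ρ[z/w](ρ[d/c](S)))))))) → 2

== RESULT ==
c | x | h
8 | q | 3
9 | p | 6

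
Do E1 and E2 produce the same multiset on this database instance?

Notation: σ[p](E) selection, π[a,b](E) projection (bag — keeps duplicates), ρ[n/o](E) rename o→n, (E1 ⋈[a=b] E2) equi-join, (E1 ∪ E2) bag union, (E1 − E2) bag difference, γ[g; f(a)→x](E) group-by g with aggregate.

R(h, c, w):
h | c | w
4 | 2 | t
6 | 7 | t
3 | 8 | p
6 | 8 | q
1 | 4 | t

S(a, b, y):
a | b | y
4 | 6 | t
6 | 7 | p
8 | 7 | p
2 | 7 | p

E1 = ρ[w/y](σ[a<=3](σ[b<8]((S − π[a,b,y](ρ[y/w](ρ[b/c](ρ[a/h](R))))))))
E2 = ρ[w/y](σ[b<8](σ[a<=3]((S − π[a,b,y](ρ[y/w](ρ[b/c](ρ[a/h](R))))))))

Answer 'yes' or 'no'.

E1 per-node cardinality:
  S → 4
  R → 5
  ρ[a/h](R) → 5
  ρ[b/c](ρ[a/h](R)) → 5
  ρ[y/w](ρ[b/c](ρ[a/h](R))) → 5
  π[a,b,y](ρ[y/w](ρ[b/c](ρ[a/h](R)))) → 5
  (S − π[a,b,y](ρ[y/w](ρ[b/c](ρ[a/h](R))))) → 4
  σ[b<8]((S − π[a,b,y](ρ[y/w](ρ[b/c](ρ[a/h](R)))))) → 4
  σ[a<=3](σ[b<8]((S − π[a,b,y](ρ[y/w](ρ[b/c](ρ[a/h](R))))))) → 1
  ρ[w/y](σ[a<=3](σ[b<8]((S − π[a,b,y](ρ[y/w](ρ[b/c](ρ[a/h](R)))))))) → 1
E2 per-node cardinality:
  S → 4
  R → 5
  ρ[a/h](R) → 5
  ρ[b/c](ρ[a/h](R)) → 5
  ρ[y/w](ρ[b/c](ρ[a/h](R))) → 5
  π[a,b,y](ρ[y/w](ρ[b/c](ρ[a/h](R)))) → 5
  (S − π[a,b,y](ρ[y/w](ρ[b/c](ρ[a/h](R))))) → 4
  σ[a<=3]((S − π[a,b,y](ρ[y/w](ρ[b/c](ρ[a/h](R)))))) → 1
  σ[b<8](σ[a<=3]((S − π[a,b,y](ρ[y/w](ρ[b/c](ρ[a/h](R))))))) → 1
  ρ[w/y](σ[b<8](σ[a<=3]((S − π[a,b,y](ρ[y/w](ρ[b/c](ρ[a/h](R)))))))) → 1

E1 and E2 produce the same multiset:
a | b | w
2 | 7 | p

yes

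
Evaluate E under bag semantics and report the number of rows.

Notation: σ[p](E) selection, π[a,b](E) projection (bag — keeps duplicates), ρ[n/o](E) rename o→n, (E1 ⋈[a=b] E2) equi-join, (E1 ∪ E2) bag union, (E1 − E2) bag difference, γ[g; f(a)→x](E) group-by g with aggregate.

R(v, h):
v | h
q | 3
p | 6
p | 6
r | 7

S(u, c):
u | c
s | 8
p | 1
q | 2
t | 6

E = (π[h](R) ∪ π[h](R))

Subexpression sizes:
  R → 4
  π[h](R) → 4
  R → 4
  π[h](R) → 4
  (π[h](R) ∪ π[h](R)) → 8

|E| = 8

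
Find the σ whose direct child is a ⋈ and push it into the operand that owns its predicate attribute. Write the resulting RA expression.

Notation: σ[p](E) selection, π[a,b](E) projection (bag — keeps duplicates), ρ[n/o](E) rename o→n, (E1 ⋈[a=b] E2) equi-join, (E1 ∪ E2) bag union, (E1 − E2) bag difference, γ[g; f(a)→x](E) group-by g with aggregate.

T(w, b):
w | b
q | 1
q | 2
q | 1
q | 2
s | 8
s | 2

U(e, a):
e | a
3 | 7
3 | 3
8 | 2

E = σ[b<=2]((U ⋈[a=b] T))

σ filters on b, owned by the right side.
E' = (U ⋈[a=b] σ[b<=2](T))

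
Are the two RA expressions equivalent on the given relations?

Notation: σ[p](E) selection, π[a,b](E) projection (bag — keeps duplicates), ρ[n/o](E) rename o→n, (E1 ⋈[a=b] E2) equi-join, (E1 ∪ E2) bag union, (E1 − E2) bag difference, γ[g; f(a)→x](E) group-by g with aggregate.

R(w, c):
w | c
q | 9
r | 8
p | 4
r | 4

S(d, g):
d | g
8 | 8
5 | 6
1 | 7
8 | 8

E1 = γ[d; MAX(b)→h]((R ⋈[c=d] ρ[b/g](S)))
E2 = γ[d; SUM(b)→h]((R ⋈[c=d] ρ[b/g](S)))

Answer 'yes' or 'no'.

E1 row counts bottom-up:
  R → 4
  S → 4
  ρ[b/g](S) → 4
  (R ⋈[c=d] ρ[b/g](S)) → 2
  γ[d; MAX(b)→h]((R ⋈[c=d] ρ[b/g](S))) → 1
E2 row counts bottom-up:
  R → 4
  S → 4
  ρ[b/g](S) → 4
  (R ⋈[c=d] ρ[b/g](S)) → 2
  γ[d; SUM(b)→h]((R ⋈[c=d] ρ[b/g](S))) → 1

E1 result:
d | h
8 | 8
E2 result:
d | h
8 | 16
Witness: (8, 8) appears 1× in E1 but 0× in E2.

no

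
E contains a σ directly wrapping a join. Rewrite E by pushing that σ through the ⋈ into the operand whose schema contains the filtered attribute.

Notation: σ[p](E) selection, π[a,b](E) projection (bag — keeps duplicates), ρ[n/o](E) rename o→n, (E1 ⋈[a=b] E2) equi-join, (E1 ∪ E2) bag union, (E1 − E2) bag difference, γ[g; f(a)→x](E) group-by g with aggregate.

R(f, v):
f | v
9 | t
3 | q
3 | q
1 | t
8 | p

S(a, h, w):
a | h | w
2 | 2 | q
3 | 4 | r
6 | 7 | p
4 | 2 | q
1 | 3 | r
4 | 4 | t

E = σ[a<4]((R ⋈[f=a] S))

σ filters on a, owned by the right side.
E' = (R ⋈[f=a] σ[a<4](S))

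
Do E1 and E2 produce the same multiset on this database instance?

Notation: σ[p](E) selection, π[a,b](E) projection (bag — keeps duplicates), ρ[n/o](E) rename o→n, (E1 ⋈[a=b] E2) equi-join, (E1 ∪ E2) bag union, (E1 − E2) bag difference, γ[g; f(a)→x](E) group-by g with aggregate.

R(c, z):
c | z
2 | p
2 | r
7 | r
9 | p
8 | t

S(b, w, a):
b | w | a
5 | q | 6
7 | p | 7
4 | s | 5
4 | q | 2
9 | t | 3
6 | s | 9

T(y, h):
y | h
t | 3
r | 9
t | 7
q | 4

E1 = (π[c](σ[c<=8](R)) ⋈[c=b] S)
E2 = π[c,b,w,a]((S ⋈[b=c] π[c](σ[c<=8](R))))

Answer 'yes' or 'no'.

E1 subexpression sizes:
  R → 5
  σ[c<=8](R) → 4
  π[c](σ[c<=8](R)) → 4
  S → 6
  (π[c](σ[c<=8](R)) ⋈[c=b] S) → 1
E2 subexpression sizes:
  S → 6
  R → 5
  σ[c<=8](R) → 4
  π[c](σ[c<=8](R)) → 4
  (S ⋈[b=c] π[c](σ[c<=8](R))) → 1
  π[c,b,w,a]((S ⋈[b=c] π[c](σ[c<=8](R)))) → 1

E1 and E2 produce the same multiset:
c | b | w | a
7 | 7 | p | 7

yes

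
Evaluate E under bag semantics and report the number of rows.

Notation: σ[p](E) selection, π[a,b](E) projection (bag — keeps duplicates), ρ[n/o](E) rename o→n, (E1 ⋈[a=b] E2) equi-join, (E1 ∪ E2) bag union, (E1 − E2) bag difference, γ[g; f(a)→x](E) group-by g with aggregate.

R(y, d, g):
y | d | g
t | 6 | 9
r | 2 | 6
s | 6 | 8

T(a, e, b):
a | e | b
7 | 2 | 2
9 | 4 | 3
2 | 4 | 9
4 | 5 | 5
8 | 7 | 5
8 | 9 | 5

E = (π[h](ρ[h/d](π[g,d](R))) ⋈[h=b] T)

Row counts bottom-up:
  R → 3
  π[g,d](R) → 3
  ρ[h/d](π[g,d](R)) → 3
  π[h](ρ[h/d](π[g,d](R))) → 3
  T → 6
  (π[h](ρ[h/d](π[g,d](R))) ⋈[h=b] T) → 1

|E| = 1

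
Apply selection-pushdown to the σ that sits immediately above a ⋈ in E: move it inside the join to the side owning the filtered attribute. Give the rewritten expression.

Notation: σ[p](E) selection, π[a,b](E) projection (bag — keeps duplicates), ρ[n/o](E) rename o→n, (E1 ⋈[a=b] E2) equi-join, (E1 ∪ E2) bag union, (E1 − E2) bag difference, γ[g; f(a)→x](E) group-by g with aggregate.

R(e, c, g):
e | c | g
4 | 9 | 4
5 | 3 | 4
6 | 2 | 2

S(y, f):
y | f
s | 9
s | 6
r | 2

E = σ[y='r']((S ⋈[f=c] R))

σ filters on y, owned by the left side.
E' = (σ[y='r'](S) ⋈[f=c] R)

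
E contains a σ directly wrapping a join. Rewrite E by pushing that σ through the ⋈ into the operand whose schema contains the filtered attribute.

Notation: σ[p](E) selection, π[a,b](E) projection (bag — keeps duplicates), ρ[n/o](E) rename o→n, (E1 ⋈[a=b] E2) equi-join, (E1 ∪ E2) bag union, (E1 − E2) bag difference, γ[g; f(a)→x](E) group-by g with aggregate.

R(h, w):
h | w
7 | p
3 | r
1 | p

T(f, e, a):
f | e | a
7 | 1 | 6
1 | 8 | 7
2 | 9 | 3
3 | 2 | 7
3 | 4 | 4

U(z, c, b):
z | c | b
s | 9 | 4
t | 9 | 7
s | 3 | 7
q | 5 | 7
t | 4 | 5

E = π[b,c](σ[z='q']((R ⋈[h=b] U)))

σ filters on z, owned by the right side.
E' = π[b,c]((R ⋈[h=b] σ[z='q'](U)))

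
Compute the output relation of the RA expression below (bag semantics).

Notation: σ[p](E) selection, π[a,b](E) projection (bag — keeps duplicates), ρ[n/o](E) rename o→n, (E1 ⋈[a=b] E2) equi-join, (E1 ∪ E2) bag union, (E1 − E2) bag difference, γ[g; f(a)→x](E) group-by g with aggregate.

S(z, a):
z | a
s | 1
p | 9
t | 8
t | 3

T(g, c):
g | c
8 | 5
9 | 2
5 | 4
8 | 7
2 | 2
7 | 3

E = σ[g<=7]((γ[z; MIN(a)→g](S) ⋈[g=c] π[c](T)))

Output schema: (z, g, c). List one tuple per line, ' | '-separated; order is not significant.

Per-node cardinality:
  S → 4
  γ[z; MIN(a)→g](S) → 3
  T → 6
  π[c](T) → 6
  (γ[z; MIN(a)→g](S) ⋈[g=c] π[c](T)) → 1
  σ[g<=7]((γ[z; MIN(a)→g](S) ⋈[g=c] π[c](T))) → 1

== RESULT ==
z | g | c
t | 3 | 3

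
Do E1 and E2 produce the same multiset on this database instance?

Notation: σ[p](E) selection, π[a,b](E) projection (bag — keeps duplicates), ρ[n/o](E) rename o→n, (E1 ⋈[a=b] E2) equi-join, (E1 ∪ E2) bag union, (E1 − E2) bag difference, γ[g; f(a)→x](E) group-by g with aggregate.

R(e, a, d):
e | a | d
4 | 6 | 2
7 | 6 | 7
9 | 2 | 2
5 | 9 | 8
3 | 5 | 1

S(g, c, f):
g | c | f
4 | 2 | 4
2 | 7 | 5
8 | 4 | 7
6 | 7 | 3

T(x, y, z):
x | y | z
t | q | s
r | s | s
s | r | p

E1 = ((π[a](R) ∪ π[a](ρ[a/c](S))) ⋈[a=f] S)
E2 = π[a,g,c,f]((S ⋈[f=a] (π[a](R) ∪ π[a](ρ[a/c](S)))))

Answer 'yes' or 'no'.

E1 stepwise |·|:
  R → 5
  π[a](R) → 5
  S → 4
  ρ[a/c](S) → 4
  π[a](ρ[a/c](S)) → 4
  (π[a](R) ∪ π[a](ρ[a/c](S))) → 9
  S → 4
  ((π[a](R) ∪ π[a](ρ[a/c](S))) ⋈[a=f] S) → 4
E2 stepwise |·|:
  S → 4
  R → 5
  π[a](R) → 5
  S → 4
  ρ[a/c](S) → 4
  π[a](ρ[a/c](S)) → 4
  (π[a](R) ∪ π[a](ρ[a/c](S))) → 9
  (S ⋈[f=a] (π[a](R) ∪ π[a](ρ[a/c](S)))) → 4
  π[a,g,c,f]((S ⋈[f=a] (π[a](R) ∪ π[a](ρ[a/c](S))))) → 4

E1 and E2 produce the same multiset:
a | g | c | f
4 | 4 | 2 | 4
5 | 2 | 7 | 5
7 | 8 | 4 | 7
7 | 8 | 4 | 7

yes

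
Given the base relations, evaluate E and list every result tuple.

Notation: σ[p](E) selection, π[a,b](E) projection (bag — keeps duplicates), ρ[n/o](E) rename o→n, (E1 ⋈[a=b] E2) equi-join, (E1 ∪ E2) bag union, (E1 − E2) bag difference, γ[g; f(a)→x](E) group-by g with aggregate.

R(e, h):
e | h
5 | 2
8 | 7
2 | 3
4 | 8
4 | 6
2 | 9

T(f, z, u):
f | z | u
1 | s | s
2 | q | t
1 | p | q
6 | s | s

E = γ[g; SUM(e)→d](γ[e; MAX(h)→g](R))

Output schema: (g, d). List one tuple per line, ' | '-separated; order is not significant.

Stepwise |·|:
  R → 6
  γ[e; MAX(h)→g](R) → 4
  γ[g; SUM(e)→d](γ[e; MAX(h)→g](R)) → 4

== RESULT ==
g | d
2 | 5
7 | 8
8 | 4
9 | 2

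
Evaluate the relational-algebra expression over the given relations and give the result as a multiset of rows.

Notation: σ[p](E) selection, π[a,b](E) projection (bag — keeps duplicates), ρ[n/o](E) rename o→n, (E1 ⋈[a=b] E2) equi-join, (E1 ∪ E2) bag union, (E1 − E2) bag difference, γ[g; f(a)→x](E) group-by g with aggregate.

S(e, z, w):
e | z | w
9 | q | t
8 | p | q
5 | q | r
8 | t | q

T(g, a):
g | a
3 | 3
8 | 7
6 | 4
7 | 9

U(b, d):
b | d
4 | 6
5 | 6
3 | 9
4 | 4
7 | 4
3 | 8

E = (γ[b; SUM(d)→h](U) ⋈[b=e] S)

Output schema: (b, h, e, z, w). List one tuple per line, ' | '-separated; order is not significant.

Subexpression sizes:
  U → 6
  γ[b; SUM(d)→h](U) → 4
  S → 4
  (γ[b; SUM(d)→h](U) ⋈[b=e] S) → 1

== RESULT ==
b | h | e | z | w
5 | 6 | 5 | q | r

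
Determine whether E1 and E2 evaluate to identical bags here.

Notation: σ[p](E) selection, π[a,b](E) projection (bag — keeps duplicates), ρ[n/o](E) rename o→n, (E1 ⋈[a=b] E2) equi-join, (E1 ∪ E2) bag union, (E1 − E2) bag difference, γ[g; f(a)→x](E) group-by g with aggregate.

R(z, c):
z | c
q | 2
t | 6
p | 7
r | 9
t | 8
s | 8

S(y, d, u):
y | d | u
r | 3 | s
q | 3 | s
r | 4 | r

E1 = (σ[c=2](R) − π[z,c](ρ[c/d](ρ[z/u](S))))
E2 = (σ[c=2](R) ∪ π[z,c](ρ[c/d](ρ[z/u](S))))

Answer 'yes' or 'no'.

E1 subexpression sizes:
  R → 6
  σ[c=2](R) → 1
  S → 3
  ρ[z/u](S) → 3
  ρ[c/d](ρ[z/u](S)) → 3
  π[z,c](ρ[c/d](ρ[z/u](S))) → 3
  (σ[c=2](R) − π[z,c](ρ[c/d](ρ[z/u](S)))) → 1
E2 subexpression sizes:
  R → 6
  σ[c=2](R) → 1
  S → 3
  ρ[z/u](S) → 3
  ρ[c/d](ρ[z/u](S)) → 3
  π[z,c](ρ[c/d](ρ[z/u](S))) → 3
  (σ[c=2](R) ∪ π[z,c](ρ[c/d](ρ[z/u](S)))) → 4

E1 result:
z | c
q | 2
E2 result:
z | c
q | 2
r | 4
s | 3
s | 3
Witness: ('r', 4) appears 0× in E1 but 1× in E2.

no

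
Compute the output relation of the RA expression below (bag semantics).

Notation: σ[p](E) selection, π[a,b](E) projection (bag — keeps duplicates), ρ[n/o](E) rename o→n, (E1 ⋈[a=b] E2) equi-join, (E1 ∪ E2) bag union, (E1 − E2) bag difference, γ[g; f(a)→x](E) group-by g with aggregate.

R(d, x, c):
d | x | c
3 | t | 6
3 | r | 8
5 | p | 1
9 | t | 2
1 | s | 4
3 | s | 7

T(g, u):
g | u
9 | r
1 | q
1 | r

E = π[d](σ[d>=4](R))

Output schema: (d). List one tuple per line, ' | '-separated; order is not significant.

Stepwise |·|:
  R → 6
  σ[d>=4](R) → 2
  π[d](σ[d>=4](R)) → 2

== RESULT ==
d
5
9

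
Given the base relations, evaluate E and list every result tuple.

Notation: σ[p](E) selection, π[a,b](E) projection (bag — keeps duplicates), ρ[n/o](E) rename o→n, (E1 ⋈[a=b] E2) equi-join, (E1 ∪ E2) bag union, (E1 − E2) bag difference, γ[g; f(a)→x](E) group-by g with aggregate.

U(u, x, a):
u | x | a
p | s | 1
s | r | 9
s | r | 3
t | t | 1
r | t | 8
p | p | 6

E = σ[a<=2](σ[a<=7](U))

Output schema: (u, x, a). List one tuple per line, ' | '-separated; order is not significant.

Row counts bottom-up:
  U → 6
  σ[a<=7](U) → 4
  σ[a<=2](σ[a<=7](U)) → 2

== RESULT ==
u | x | a
p | s | 1
t | t | 1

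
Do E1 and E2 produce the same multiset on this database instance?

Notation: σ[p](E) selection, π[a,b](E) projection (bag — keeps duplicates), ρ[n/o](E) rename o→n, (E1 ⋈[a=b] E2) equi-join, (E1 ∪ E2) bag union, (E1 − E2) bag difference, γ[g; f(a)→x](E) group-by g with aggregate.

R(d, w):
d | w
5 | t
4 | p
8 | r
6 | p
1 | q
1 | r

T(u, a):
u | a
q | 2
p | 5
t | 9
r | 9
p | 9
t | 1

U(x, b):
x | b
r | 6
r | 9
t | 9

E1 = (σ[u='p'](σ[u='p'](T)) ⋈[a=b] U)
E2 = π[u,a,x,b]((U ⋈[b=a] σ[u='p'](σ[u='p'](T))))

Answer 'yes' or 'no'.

E1 stepwise |·|:
  T → 6
  σ[u='p'](T) → 2
  σ[u='p'](σ[u='p'](T)) → 2
  U → 3
  (σ[u='p'](σ[u='p'](T)) ⋈[a=b] U) → 2
E2 stepwise |·|:
  U → 3
  T → 6
  σ[u='p'](T) → 2
  σ[u='p'](σ[u='p'](T)) → 2
  (U ⋈[b=a] σ[u='p'](σ[u='p'](T))) → 2
  π[u,a,x,b]((U ⋈[b=a] σ[u='p'](σ[u='p'](T)))) → 2

E1 and E2 produce the same multiset:
u | a | x | b
p | 9 | r | 9
p | 9 | t | 9

yes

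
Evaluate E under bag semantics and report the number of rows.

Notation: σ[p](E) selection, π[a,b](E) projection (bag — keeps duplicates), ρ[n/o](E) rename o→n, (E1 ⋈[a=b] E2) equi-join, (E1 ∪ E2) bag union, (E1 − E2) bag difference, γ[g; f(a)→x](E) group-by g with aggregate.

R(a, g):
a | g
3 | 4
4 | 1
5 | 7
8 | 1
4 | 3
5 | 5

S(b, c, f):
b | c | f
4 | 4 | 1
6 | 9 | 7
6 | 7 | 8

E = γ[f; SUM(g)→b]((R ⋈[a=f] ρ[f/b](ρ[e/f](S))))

Subexpression sizes:
  R → 6
  S → 3
  ρ[e/f](S) → 3
  ρ[f/b](ρ[e/f](S)) → 3
  (R ⋈[a=f] ρ[f/b](ρ[e/f](S))) → 2
  γ[f; SUM(g)→b]((R ⋈[a=f] ρ[f/b](ρ[e/f](S)))) → 1

|E| = 1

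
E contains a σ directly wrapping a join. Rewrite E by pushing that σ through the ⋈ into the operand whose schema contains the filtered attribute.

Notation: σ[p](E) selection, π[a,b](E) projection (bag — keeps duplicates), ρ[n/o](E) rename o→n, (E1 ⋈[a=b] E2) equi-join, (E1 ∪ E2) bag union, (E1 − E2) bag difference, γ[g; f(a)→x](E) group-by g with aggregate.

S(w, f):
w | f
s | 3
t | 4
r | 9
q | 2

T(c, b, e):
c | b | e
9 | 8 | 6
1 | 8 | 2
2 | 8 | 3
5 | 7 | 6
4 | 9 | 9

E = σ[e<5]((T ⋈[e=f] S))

σ filters on e, owned by the left side.
E' = (σ[e<5](T) ⋈[e=f] S)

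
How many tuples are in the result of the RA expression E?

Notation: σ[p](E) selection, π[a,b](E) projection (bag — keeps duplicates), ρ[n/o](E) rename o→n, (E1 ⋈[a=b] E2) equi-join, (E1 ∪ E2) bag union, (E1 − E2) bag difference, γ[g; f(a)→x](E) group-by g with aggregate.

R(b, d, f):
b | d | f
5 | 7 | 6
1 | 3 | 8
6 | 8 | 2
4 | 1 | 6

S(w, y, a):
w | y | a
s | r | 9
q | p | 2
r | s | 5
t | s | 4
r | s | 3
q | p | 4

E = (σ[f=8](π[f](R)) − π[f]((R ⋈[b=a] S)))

Stepwise |·|:
  R → 4
  π[f](R) → 4
  σ[f=8](π[f](R)) → 1
  R → 4
  S → 6
  (R ⋈[b=a] S) → 3
  π[f]((R ⋈[b=a] S)) → 3
  (σ[f=8](π[f](R)) − π[f]((R ⋈[b=a] S))) → 1

|E| = 1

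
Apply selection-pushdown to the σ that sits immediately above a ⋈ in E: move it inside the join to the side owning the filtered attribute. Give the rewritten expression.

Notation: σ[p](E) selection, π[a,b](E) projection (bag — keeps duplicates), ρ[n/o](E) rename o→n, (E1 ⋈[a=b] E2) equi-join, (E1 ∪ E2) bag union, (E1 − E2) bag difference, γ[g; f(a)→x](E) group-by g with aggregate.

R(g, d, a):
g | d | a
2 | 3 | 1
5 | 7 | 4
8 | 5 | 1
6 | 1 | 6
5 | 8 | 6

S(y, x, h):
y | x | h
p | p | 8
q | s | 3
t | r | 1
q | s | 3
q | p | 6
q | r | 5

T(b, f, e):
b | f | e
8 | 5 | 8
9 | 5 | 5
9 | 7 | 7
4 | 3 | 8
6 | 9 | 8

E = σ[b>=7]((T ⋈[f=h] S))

σ filters on b, owned by the left side.
E' = (σ[b>=7](T) ⋈[f=h] S)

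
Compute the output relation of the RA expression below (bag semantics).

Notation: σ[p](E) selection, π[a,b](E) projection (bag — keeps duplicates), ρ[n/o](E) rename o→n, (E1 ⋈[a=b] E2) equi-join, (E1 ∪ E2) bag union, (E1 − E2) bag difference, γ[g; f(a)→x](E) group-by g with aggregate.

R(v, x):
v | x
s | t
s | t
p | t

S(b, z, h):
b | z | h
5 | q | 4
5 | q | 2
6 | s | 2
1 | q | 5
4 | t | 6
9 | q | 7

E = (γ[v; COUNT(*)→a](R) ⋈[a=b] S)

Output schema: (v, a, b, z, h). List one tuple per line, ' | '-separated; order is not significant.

Stepwise |·|:
  R → 3
  γ[v; COUNT(*)→a](R) → 2
  S → 6
  (γ[v; COUNT(*)→a](R) ⋈[a=b] S) → 1

== RESULT ==
v | a | b | z | h
p | 1 | 1 | q | 5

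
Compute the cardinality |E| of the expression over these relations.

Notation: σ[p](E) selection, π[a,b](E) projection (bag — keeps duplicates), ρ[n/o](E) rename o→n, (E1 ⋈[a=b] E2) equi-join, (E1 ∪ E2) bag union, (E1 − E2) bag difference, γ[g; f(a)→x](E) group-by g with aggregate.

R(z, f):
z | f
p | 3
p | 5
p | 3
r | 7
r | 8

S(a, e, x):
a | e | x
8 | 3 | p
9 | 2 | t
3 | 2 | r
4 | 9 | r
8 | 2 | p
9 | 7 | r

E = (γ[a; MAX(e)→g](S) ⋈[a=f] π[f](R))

Subexpression sizes:
  S → 6
  γ[a; MAX(e)→g](S) → 4
  R → 5
  π[f](R) → 5
  (γ[a; MAX(e)→g](S) ⋈[a=f] π[f](R)) → 3

|E| = 3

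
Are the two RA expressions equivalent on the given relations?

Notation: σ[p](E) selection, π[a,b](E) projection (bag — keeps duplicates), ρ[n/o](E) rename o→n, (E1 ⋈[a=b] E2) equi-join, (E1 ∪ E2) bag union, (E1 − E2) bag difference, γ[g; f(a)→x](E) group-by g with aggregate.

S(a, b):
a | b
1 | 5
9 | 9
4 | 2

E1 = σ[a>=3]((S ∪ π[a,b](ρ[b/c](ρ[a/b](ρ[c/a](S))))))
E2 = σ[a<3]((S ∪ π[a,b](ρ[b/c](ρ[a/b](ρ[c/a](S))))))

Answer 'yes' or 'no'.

E1 subexpression sizes:
  S → 3
  S → 3
  ρ[c/a](S) → 3
  ρ[a/b](ρ[c/a](S)) → 3
  ρ[b/c](ρ[a/b](ρ[c/a](S))) → 3
  π[a,b](ρ[b/c](ρ[a/b](ρ[c/a](S)))) → 3
  (S ∪ π[a,b](ρ[b/c](ρ[a/b](ρ[c/a](S))))) → 6
  σ[a>=3]((S ∪ π[a,b](ρ[b/c](ρ[a/b](ρ[c/a](S)))))) → 4
E2 subexpression sizes:
  S → 3
  S → 3
  ρ[c/a](S) → 3
  ρ[a/b](ρ[c/a](S)) → 3
  ρ[b/c](ρ[a/b](ρ[c/a](S))) → 3
  π[a,b](ρ[b/c](ρ[a/b](ρ[c/a](S)))) → 3
  (S ∪ π[a,b](ρ[b/c](ρ[a/b](ρ[c/a](S))))) → 6
  σ[a<3]((S ∪ π[a,b](ρ[b/c](ρ[a/b](ρ[c/a](S)))))) → 2

E1 result:
a | b
4 | 2
5 | 1
9 | 9
9 | 9
E2 result:
a | b
1 | 5
2 | 4
Witness: (2, 4) appears 0× in E1 but 1× in E2.

no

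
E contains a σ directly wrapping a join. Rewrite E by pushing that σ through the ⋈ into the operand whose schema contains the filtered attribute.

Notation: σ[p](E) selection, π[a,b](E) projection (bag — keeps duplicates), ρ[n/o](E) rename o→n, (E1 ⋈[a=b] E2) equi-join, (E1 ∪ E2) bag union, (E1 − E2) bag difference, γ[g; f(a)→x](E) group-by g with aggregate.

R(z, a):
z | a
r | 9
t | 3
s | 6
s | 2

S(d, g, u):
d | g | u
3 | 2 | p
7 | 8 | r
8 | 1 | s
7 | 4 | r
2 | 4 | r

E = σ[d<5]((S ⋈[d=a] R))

σ filters on d, owned by the left side.
E' = (σ[d<5](S) ⋈[d=a] R)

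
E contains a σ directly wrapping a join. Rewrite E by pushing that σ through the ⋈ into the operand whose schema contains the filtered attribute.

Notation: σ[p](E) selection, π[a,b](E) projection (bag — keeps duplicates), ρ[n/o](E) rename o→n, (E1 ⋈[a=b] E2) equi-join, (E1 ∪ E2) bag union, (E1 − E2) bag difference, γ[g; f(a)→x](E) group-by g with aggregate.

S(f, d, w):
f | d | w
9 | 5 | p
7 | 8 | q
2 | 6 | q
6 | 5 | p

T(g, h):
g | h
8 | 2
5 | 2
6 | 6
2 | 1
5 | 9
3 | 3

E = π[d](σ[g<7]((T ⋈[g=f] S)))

σ filters on g, owned by the left side.
E' = π[d]((σ[g<7](T) ⋈[g=f] S))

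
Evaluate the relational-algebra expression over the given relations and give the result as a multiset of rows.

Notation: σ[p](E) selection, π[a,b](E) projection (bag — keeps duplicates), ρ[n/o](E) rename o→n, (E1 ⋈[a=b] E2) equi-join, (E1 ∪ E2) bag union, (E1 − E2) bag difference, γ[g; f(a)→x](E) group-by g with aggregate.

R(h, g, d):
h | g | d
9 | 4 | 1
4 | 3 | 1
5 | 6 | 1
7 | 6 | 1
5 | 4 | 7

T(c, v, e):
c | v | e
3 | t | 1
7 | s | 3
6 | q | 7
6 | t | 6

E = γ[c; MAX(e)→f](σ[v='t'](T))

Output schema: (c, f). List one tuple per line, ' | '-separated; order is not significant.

Per-node cardinality:
  T → 4
  σ[v='t'](T) → 2
  γ[c; MAX(e)→f](σ[v='t'](T)) → 2

== RESULT ==
c | f
3 | 1
6 | 6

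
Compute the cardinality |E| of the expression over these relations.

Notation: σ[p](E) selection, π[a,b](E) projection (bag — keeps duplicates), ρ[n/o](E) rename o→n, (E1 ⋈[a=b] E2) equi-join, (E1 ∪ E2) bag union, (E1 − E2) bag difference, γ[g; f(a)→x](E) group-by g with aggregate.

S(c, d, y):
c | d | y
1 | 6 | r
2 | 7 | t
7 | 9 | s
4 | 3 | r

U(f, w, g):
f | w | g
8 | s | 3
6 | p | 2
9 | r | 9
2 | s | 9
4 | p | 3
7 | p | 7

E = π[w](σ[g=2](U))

Subexpression sizes:
  U → 6
  σ[g=2](U) → 1
  π[w](σ[g=2](U)) → 1

|E| = 1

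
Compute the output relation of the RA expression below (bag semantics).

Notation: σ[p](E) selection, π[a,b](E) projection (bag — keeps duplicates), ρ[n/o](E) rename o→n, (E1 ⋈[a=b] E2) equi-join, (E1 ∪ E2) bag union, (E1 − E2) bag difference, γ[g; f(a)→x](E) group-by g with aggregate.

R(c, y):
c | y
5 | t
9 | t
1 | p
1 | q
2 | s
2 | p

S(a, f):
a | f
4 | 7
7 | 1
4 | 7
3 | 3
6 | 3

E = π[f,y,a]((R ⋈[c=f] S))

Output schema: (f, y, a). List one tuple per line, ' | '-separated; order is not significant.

Per-node cardinality:
  R → 6
  S → 5
  (R ⋈[c=f] S) → 2
  π[f,y,a]((R ⋈[c=f] S)) → 2

== RESULT ==
f | y | a
1 | p | 7
1 | q | 7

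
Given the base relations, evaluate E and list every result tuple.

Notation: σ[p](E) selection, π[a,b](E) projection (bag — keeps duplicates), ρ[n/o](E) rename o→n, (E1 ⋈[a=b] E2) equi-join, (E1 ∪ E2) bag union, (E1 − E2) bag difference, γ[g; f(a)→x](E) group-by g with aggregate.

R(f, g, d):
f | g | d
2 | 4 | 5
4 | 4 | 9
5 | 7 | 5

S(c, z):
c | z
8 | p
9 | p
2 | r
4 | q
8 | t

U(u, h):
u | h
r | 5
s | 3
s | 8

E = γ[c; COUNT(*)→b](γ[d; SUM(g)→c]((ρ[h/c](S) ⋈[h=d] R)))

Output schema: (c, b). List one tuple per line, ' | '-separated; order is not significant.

Subexpression sizes:
  S → 5
  ρ[h/c](S) → 5
  R → 3
  (ρ[h/c](S) ⋈[h=d] R) → 1
  γ[d; SUM(g)→c]((ρ[h/c](S) ⋈[h=d] R)) → 1
  γ[c; COUNT(*)→b](γ[d; SUM(g)→c]((ρ[h/c](S) ⋈[h=d] R))) → 1

== RESULT ==
c | b
4 | 1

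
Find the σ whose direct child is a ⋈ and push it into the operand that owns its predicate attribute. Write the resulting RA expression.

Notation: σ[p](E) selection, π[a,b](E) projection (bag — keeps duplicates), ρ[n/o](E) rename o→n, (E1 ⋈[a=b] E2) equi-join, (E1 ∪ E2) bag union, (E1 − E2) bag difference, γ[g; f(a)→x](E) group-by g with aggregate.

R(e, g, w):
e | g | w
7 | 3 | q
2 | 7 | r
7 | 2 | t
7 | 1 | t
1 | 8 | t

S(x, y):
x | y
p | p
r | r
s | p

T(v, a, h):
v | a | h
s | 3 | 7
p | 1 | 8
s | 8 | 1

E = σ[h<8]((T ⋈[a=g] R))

σ filters on h, owned by the left side.
E' = (σ[h<8](T) ⋈[a=g] R)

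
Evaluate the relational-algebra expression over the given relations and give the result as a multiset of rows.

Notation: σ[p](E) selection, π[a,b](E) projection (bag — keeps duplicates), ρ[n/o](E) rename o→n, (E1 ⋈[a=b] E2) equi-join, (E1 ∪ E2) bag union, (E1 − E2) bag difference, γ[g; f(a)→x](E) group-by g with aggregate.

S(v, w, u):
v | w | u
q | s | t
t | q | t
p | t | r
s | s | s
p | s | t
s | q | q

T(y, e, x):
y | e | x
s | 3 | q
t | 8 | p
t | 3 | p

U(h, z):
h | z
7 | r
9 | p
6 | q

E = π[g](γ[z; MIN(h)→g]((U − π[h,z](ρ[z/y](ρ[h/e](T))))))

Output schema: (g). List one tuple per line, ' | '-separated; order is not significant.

Row counts bottom-up:
  U → 3
  T → 3
  ρ[h/e](T) → 3
  ρ[z/y](ρ[h/e](T)) → 3
  π[h,z](ρ[z/y](ρ[h/e](T))) → 3
  (U − π[h,z](ρ[z/y](ρ[h/e](T)))) → 3
  γ[z; MIN(h)→g]((U − π[h,z](ρ[z/y](ρ[h/e](T))))) → 3
  π[g](γ[z; MIN(h)→g]((U − π[h,z](ρ[z/y](ρ[h/e](T)))))) → 3

== RESULT ==
g
6
7
9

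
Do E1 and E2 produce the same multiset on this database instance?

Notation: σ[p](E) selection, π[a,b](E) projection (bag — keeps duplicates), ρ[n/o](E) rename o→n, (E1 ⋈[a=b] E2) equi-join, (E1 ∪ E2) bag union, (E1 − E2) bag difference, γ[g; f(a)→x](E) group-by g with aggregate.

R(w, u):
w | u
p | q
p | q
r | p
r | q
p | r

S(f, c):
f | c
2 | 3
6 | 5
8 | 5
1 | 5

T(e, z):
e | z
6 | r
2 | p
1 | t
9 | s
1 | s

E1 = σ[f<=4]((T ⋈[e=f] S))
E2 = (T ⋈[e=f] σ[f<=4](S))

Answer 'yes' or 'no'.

E1 stepwise |·|:
  T → 5
  S → 4
  (T ⋈[e=f] S) → 4
  σ[f<=4]((T ⋈[e=f] S)) → 3
E2 stepwise |·|:
  T → 5
  S → 4
  σ[f<=4](S) → 2
  (T ⋈[e=f] σ[f<=4](S)) → 3

E1 and E2 produce the same multiset:
e | z | f | c
1 | s | 1 | 5
1 | t | 1 | 5
2 | p | 2 | 3

yes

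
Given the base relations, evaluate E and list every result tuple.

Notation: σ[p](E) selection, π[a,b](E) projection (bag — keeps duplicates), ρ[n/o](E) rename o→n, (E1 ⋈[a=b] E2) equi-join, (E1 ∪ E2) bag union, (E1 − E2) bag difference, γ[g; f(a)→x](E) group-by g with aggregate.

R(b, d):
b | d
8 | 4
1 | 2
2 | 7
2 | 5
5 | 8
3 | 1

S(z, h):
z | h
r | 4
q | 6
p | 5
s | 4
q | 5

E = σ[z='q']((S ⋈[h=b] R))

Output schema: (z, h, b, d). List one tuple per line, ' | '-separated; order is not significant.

Per-node cardinality:
  S → 5
  R → 6
  (S ⋈[h=b] R) → 2
  σ[z='q']((S ⋈[h=b] R)) → 1

== RESULT ==
z | h | b | d
q | 5 | 5 | 8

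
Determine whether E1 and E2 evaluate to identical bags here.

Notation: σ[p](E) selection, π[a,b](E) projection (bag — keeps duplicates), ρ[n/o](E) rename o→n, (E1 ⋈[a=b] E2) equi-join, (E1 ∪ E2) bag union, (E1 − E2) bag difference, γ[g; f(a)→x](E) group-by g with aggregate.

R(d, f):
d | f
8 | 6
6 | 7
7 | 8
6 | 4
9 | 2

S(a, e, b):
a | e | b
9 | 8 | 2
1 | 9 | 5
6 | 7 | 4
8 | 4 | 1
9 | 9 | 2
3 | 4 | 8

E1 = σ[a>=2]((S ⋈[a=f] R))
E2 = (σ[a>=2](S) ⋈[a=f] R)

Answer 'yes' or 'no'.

E1 subexpression sizes:
  S → 6
  R → 5
  (S ⋈[a=f] R) → 2
  σ[a>=2]((S ⋈[a=f] R)) → 2
E2 subexpression sizes:
  S → 6
  σ[a>=2](S) → 5
  R → 5
  (σ[a>=2](S) ⋈[a=f] R) → 2

E1 and E2 produce the same multiset:
a | e | b | d | f
6 | 7 | 4 | 8 | 6
8 | 4 | 1 | 7 | 8

yes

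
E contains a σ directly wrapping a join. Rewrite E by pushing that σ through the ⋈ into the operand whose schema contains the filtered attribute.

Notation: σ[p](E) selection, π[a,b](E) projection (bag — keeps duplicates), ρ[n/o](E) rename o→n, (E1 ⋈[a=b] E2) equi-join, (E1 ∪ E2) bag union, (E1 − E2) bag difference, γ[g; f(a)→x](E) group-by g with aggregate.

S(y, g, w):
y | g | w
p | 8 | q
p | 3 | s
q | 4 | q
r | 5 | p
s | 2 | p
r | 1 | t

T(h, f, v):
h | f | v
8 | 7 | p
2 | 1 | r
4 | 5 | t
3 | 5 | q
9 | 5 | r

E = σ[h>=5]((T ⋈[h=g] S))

σ filters on h, owned by the left side.
E' = (σ[h>=5](T) ⋈[h=g] S)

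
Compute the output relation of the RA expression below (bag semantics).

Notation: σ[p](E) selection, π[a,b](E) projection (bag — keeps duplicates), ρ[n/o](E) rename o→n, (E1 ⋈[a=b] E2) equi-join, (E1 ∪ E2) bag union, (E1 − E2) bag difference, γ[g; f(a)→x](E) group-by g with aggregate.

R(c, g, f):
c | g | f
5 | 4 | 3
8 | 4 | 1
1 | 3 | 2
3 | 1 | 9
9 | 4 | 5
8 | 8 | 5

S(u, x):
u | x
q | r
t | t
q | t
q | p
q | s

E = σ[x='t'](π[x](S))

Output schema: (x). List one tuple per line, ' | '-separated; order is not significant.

Row counts bottom-up:
  S → 5
  π[x](S) → 5
  σ[x='t'](π[x](S)) → 2

== RESULT ==
x
t
t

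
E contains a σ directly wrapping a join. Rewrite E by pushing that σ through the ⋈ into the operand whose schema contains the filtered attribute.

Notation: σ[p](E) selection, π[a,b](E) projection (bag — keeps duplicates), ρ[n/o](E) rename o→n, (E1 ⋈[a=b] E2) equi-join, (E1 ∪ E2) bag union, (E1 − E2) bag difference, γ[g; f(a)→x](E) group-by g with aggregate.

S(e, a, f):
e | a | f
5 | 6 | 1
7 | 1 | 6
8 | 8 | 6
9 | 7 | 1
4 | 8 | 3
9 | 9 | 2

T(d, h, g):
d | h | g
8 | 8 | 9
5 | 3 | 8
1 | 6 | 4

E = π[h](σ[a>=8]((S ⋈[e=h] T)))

σ filters on a, owned by the left side.
E' = π[h]((σ[a>=8](S) ⋈[e=h] T))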